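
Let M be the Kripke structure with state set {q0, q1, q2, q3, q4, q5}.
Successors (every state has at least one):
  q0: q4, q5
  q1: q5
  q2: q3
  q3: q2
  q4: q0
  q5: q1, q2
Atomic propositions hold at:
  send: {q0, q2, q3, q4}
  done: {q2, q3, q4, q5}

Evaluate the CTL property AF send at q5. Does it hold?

AF send: least fixpoint, start Z0 = {q0, q2, q3, q4}, add states with every successor in Z. Already a fixed point.
Sat(AF send) = {q0, q2, q3, q4}
q5 ∉ Sat(AF send) = {q0, q2, q3, q4}, so the formula does not hold at q5.

No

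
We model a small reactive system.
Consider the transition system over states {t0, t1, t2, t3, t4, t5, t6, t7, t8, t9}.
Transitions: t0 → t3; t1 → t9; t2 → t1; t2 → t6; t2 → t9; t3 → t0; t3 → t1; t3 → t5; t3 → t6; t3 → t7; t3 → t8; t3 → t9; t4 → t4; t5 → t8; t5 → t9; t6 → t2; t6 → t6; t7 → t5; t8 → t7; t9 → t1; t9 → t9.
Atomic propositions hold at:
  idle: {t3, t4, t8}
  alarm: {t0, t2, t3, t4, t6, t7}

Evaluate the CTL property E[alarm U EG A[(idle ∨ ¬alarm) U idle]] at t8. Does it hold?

No

Sat(¬alarm) = {t1, t5, t8, t9}
Sat(idle ∨ ¬alarm) = {t1, t3, t4, t5, t8, t9}
A[(idle ∨ ¬alarm) U idle]: least fixpoint, start Z0 = Sat(idle) = {t3, t4, t8}, add states in Sat(idle ∨ ¬alarm) with every successor in Z. Already a fixed point.
Sat(A[(idle ∨ ¬alarm) U idle]) = {t3, t4, t8}
EG A[(idle ∨ ¬alarm) U idle]: greatest fixpoint, start Z0 = {t3, t4, t8}, keep only states in Sat with some successor in Z. Z1 = {t3, t4}; Z2 = {t4}; fixed.
Sat(EG A[(idle ∨ ¬alarm) U idle]) = {t4}
E[alarm U EG A[(idle ∨ ¬alarm) U idle]]: least fixpoint, start Z0 = Sat(EG A[(idle ∨ ¬alarm) U idle]) = {t4}, add states in Sat(alarm) with some successor in Z. Already a fixed point.
Sat(E[alarm U EG A[(idle ∨ ¬alarm) U idle]]) = {t4}
t8 ∉ Sat(E[alarm U EG A[(idle ∨ ¬alarm) U idle]]) = {t4}, so the formula does not hold at t8.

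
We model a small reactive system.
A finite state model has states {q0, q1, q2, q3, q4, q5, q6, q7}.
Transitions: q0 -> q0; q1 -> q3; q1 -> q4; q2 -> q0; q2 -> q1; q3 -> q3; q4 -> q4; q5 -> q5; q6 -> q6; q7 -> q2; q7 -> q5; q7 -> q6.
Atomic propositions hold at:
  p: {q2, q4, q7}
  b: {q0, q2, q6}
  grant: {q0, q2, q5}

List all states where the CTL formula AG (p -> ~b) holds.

Sat(~b) = {q1, q3, q4, q5, q7}
Sat(p -> ~b) = {q0, q1, q3, q4, q5, q6, q7}
AG (p -> ~b): greatest fixpoint, start Z0 = {q0, q1, q3, q4, q5, q6, q7}, keep only states in Sat with every successor in Z. Z1 = {q0, q1, q3, q4, q5, q6}; fixed.
Sat(AG (p -> ~b)) = {q0, q1, q3, q4, q5, q6}

{q0, q1, q3, q4, q5, q6}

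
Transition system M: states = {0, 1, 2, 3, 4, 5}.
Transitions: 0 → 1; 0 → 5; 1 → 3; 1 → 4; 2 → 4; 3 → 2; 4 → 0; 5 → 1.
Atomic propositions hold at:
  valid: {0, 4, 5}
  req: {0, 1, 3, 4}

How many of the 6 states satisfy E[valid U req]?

E[valid U req]: least fixpoint, start Z0 = Sat(req) = {0, 1, 3, 4}, add states in Sat(valid) with some successor in Z. Z1 = {0, 1, 3, 4, 5}; fixed.
Sat(E[valid U req]) = {0, 1, 3, 4, 5}
|Sat(E[valid U req])| = |{0, 1, 3, 4, 5}| = 5.

5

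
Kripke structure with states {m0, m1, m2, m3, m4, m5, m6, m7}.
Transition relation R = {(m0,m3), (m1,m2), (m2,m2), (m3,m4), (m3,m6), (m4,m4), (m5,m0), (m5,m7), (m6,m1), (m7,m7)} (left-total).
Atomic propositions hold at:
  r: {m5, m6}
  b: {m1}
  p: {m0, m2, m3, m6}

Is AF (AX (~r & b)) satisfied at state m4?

Sat(~r) = {m0, m1, m2, m3, m4, m7}
Sat(~r & b) = {m1}
Sat(AX (~r & b)) = {s : every successor in {m1}} = {m6}
AF (AX (~r & b)): least fixpoint, start Z0 = {m6}, add states with every successor in Z. Already a fixed point.
Sat(AF (AX (~r & b))) = {m6}
m4 ∉ Sat(AF (AX (~r & b))) = {m6}, so the formula does not hold at m4.

No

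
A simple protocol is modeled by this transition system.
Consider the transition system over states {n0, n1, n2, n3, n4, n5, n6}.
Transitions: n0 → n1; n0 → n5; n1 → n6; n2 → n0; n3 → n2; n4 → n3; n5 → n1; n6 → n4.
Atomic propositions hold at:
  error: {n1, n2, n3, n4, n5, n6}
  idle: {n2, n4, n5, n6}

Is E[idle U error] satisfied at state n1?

Yes

E[idle U error]: least fixpoint, start Z0 = Sat(error) = {n1, n2, n3, n4, n5, n6}, add states in Sat(idle) with some successor in Z. Already a fixed point.
Sat(E[idle U error]) = {n1, n2, n3, n4, n5, n6}
n1 ∈ Sat(E[idle U error]) = {n1, n2, n3, n4, n5, n6}, so the formula holds at n1.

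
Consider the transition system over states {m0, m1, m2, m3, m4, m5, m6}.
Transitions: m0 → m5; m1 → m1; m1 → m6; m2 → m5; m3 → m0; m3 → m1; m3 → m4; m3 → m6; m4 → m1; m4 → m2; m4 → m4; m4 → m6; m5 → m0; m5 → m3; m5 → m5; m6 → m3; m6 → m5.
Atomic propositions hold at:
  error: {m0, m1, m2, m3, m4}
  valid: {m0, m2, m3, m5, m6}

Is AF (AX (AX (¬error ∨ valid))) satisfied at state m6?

Sat(¬error) = {m5, m6}
Sat(¬error ∨ valid) = {m0, m2, m3, m5, m6}
Sat(AX (¬error ∨ valid)) = {s : every successor in {m0, m2, m3, m5, m6}} = {m0, m2, m5, m6}
Sat(AX (AX (¬error ∨ valid))) = {s : every successor in {m0, m2, m5, m6}} = {m0, m2}
AF (AX (AX (¬error ∨ valid))): least fixpoint, start Z0 = {m0, m2}, add states with every successor in Z. Already a fixed point.
Sat(AF (AX (AX (¬error ∨ valid)))) = {m0, m2}
m6 ∉ Sat(AF (AX (AX (¬error ∨ valid)))) = {m0, m2}, so the formula does not hold at m6.

No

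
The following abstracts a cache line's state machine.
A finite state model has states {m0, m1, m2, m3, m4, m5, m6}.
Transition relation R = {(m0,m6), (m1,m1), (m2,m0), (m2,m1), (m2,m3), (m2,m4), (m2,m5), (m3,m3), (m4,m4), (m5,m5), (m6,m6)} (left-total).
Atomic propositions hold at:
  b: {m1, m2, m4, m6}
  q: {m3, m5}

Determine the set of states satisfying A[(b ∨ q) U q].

Sat(b ∨ q) = {m1, m2, m3, m4, m5, m6}
A[(b ∨ q) U q]: least fixpoint, start Z0 = Sat(q) = {m3, m5}, add states in Sat(b ∨ q) with every successor in Z. Already a fixed point.
Sat(A[(b ∨ q) U q]) = {m3, m5}

{m3, m5}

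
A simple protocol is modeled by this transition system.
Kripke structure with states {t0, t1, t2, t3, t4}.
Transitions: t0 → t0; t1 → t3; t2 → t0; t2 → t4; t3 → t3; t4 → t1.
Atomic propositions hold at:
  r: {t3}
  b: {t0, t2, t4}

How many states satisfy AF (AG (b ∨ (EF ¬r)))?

1

Sat(¬r) = {t0, t1, t2, t4}
EF ¬r: least fixpoint, start Z0 = {t0, t1, t2, t4}, add states with some successor in Z. Already a fixed point.
Sat(EF ¬r) = {t0, t1, t2, t4}
Sat(b ∨ (EF ¬r)) = {t0, t1, t2, t4}
AG (b ∨ (EF ¬r)): greatest fixpoint, start Z0 = {t0, t1, t2, t4}, keep only states in Sat with every successor in Z. Z1 = {t0, t2, t4}; Z2 = {t0, t2}; Z3 = {t0}; fixed.
Sat(AG (b ∨ (EF ¬r))) = {t0}
AF (AG (b ∨ (EF ¬r))): least fixpoint, start Z0 = {t0}, add states with every successor in Z. Already a fixed point.
Sat(AF (AG (b ∨ (EF ¬r)))) = {t0}
|Sat(AF (AG (b ∨ (EF ¬r))))| = |{t0}| = 1.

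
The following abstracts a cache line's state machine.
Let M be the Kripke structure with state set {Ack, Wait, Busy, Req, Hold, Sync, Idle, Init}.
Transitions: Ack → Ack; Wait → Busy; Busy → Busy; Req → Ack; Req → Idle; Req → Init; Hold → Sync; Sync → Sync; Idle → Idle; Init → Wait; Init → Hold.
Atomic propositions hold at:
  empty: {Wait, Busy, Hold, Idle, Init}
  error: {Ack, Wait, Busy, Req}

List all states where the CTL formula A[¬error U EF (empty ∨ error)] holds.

{Ack, Wait, Busy, Req, Hold, Idle, Init}

Sat(¬error) = {Hold, Sync, Idle, Init}
Sat(empty ∨ error) = {Ack, Wait, Busy, Req, Hold, Idle, Init}
EF (empty ∨ error): least fixpoint, start Z0 = {Ack, Wait, Busy, Req, Hold, Idle, Init}, add states with some successor in Z. Already a fixed point.
Sat(EF (empty ∨ error)) = {Ack, Wait, Busy, Req, Hold, Idle, Init}
A[¬error U EF (empty ∨ error)]: least fixpoint, start Z0 = Sat(EF (empty ∨ error)) = {Ack, Wait, Busy, Req, Hold, Idle, Init}, add states in Sat(¬error) with every successor in Z. Already a fixed point.
Sat(A[¬error U EF (empty ∨ error)]) = {Ack, Wait, Busy, Req, Hold, Idle, Init}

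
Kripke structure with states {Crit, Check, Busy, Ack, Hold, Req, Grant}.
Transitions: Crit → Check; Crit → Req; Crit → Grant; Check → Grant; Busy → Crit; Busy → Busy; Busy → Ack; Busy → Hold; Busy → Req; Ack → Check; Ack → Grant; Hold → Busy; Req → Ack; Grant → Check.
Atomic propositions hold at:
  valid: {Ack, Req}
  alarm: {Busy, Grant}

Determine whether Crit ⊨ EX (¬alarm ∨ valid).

Yes

Sat(¬alarm) = {Crit, Check, Ack, Hold, Req}
Sat(¬alarm ∨ valid) = {Crit, Check, Ack, Hold, Req}
Sat(EX (¬alarm ∨ valid)) = {s : some successor in {Crit, Check, Ack, Hold, Req}} = {Crit, Busy, Ack, Req, Grant}
Crit ∈ Sat(EX (¬alarm ∨ valid)) = {Crit, Busy, Ack, Req, Grant}, so the formula holds at Crit.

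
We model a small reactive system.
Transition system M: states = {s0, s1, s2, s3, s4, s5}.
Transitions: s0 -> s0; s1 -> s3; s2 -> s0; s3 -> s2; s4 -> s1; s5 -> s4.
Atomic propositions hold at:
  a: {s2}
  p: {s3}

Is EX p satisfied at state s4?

Sat(EX p) = {s : some successor in {s3}} = {s1}
s4 ∉ Sat(EX p) = {s1}, so the formula does not hold at s4.

No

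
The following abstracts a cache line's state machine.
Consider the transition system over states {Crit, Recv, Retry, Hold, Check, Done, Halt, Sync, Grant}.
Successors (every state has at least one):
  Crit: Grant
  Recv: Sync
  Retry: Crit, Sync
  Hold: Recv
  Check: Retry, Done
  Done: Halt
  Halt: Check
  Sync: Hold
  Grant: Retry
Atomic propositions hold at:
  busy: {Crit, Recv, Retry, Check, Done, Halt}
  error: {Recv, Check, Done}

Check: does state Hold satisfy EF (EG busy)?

No

EG busy: greatest fixpoint, start Z0 = {Crit, Recv, Retry, Check, Done, Halt}, keep only states in Sat with some successor in Z. Z1 = {Retry, Check, Done, Halt}; Z2 = {Check, Done, Halt}; fixed.
Sat(EG busy) = {Check, Done, Halt}
EF (EG busy): least fixpoint, start Z0 = {Check, Done, Halt}, add states with some successor in Z. Already a fixed point.
Sat(EF (EG busy)) = {Check, Done, Halt}
Hold ∉ Sat(EF (EG busy)) = {Check, Done, Halt}, so the formula does not hold at Hold.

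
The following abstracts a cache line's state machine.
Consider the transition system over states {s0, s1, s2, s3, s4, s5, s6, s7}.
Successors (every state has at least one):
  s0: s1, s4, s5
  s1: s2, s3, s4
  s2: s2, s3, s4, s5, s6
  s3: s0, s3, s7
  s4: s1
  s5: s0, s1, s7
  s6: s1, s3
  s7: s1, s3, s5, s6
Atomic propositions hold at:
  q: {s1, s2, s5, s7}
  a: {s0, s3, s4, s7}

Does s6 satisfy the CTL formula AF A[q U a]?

A[q U a]: least fixpoint, start Z0 = Sat(a) = {s0, s3, s4, s7}, add states in Sat(q) with every successor in Z. Already a fixed point.
Sat(A[q U a]) = {s0, s3, s4, s7}
AF A[q U a]: least fixpoint, start Z0 = {s0, s3, s4, s7}, add states with every successor in Z. Already a fixed point.
Sat(AF A[q U a]) = {s0, s3, s4, s7}
s6 ∉ Sat(AF A[q U a]) = {s0, s3, s4, s7}, so the formula does not hold at s6.

No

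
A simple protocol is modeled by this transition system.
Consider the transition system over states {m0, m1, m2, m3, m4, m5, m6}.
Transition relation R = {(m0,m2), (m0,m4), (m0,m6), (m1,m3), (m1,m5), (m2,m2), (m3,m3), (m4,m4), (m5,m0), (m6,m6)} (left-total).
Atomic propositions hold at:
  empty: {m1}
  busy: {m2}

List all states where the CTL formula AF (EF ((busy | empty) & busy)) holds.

{m0, m1, m2, m5}

Sat(busy | empty) = {m1, m2}
Sat((busy | empty) & busy) = {m2}
EF ((busy | empty) & busy): least fixpoint, start Z0 = {m2}, add states with some successor in Z. Z1 = {m0, m2}; Z2 = {m0, m2, m5}; Z3 = {m0, m1, m2, m5}; fixed.
Sat(EF ((busy | empty) & busy)) = {m0, m1, m2, m5}
AF (EF ((busy | empty) & busy)): least fixpoint, start Z0 = {m0, m1, m2, m5}, add states with every successor in Z. Already a fixed point.
Sat(AF (EF ((busy | empty) & busy))) = {m0, m1, m2, m5}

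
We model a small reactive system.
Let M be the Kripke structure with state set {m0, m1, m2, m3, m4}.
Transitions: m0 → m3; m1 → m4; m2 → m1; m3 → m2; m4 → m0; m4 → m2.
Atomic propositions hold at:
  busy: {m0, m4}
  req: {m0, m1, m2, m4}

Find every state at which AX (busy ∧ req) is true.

{m1}

Sat(busy ∧ req) = {m0, m4}
Sat(AX (busy ∧ req)) = {s : every successor in {m0, m4}} = {m1}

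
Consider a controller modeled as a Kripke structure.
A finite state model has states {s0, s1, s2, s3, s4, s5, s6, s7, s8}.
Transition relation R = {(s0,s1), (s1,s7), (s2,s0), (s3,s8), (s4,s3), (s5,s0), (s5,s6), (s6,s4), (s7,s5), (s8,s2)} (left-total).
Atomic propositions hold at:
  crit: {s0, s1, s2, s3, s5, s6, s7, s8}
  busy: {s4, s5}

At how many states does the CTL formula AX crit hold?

Sat(AX crit) = {s : every successor in {s0, s1, s2, s3, s5, s6, s7, s8}} = {s0, s1, s2, s3, s4, s5, s7, s8}
|Sat(AX crit)| = |{s0, s1, s2, s3, s4, s5, s7, s8}| = 8.

8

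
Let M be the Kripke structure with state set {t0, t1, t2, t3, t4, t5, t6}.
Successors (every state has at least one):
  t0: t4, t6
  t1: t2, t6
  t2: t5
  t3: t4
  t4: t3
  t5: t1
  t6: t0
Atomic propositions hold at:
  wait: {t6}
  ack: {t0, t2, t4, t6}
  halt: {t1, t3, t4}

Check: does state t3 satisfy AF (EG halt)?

EG halt: greatest fixpoint, start Z0 = {t1, t3, t4}, keep only states in Sat with some successor in Z. Z1 = {t3, t4}; fixed.
Sat(EG halt) = {t3, t4}
AF (EG halt): least fixpoint, start Z0 = {t3, t4}, add states with every successor in Z. Already a fixed point.
Sat(AF (EG halt)) = {t3, t4}
t3 ∈ Sat(AF (EG halt)) = {t3, t4}, so the formula holds at t3.

Yes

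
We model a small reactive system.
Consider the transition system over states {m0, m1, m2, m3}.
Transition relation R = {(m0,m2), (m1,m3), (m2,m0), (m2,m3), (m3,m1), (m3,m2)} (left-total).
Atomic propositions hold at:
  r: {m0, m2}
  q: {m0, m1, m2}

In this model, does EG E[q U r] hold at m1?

No

E[q U r]: least fixpoint, start Z0 = Sat(r) = {m0, m2}, add states in Sat(q) with some successor in Z. Already a fixed point.
Sat(E[q U r]) = {m0, m2}
EG E[q U r]: greatest fixpoint, start Z0 = {m0, m2}, keep only states in Sat with some successor in Z. Already a fixed point.
Sat(EG E[q U r]) = {m0, m2}
m1 ∉ Sat(EG E[q U r]) = {m0, m2}, so the formula does not hold at m1.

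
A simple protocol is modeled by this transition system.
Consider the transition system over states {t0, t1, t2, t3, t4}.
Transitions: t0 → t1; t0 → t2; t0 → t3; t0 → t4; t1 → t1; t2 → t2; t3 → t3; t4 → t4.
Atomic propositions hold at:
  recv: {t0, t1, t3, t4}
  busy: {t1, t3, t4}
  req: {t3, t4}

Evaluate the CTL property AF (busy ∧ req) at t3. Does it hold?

Yes

Sat(busy ∧ req) = {t3, t4}
AF (busy ∧ req): least fixpoint, start Z0 = {t3, t4}, add states with every successor in Z. Already a fixed point.
Sat(AF (busy ∧ req)) = {t3, t4}
t3 ∈ Sat(AF (busy ∧ req)) = {t3, t4}, so the formula holds at t3.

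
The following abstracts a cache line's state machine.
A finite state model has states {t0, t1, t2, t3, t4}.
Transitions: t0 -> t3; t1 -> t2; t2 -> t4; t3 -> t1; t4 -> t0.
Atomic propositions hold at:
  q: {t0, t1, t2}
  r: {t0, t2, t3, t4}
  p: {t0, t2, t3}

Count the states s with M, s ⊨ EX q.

Sat(EX q) = {s : some successor in {t0, t1, t2}} = {t1, t3, t4}
|Sat(EX q)| = |{t1, t3, t4}| = 3.

3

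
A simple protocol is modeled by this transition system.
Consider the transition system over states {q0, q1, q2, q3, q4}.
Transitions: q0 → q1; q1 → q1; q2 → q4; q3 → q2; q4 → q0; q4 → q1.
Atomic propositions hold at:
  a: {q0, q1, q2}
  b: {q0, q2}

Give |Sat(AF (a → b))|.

4

Sat(a → b) = {q0, q2, q3, q4}
AF (a → b): least fixpoint, start Z0 = {q0, q2, q3, q4}, add states with every successor in Z. Already a fixed point.
Sat(AF (a → b)) = {q0, q2, q3, q4}
|Sat(AF (a → b))| = |{q0, q2, q3, q4}| = 4.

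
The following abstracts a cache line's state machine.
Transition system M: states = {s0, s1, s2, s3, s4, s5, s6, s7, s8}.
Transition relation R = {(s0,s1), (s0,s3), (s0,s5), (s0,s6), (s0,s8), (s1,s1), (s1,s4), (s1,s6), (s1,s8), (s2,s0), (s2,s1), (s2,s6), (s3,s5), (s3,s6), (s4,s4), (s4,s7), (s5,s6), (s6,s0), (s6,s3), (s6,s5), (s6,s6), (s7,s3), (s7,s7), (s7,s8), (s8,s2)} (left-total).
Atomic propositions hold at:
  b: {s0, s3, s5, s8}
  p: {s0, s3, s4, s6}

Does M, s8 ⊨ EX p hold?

Sat(EX p) = {s : some successor in {s0, s3, s4, s6}} = {s0, s1, s2, s3, s4, s5, s6, s7}
s8 ∉ Sat(EX p) = {s0, s1, s2, s3, s4, s5, s6, s7}, so the formula does not hold at s8.

No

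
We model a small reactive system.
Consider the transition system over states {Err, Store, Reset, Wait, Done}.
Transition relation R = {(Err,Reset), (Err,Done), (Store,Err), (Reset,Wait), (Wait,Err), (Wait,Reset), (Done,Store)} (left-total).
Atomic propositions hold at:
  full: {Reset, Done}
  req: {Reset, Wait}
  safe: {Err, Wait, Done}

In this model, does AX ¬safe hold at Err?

No

Sat(¬safe) = {Store, Reset}
Sat(AX ¬safe) = {s : every successor in {Store, Reset}} = {Done}
Err ∉ Sat(AX ¬safe) = {Done}, so the formula does not hold at Err.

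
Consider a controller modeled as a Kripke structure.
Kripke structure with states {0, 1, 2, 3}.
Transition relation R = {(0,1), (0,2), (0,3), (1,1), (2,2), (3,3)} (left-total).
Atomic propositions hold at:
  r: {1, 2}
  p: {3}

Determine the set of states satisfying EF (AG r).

AG r: greatest fixpoint, start Z0 = {1, 2}, keep only states in Sat with every successor in Z. Already a fixed point.
Sat(AG r) = {1, 2}
EF (AG r): least fixpoint, start Z0 = {1, 2}, add states with some successor in Z. Z1 = {0, 1, 2}; fixed.
Sat(EF (AG r)) = {0, 1, 2}

{0, 1, 2}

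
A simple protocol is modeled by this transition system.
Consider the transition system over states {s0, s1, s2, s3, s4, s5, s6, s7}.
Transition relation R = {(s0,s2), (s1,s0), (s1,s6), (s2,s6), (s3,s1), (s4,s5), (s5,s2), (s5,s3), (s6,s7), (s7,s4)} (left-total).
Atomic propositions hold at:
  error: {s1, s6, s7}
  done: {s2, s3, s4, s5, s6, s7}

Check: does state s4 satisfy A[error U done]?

Yes

A[error U done]: least fixpoint, start Z0 = Sat(done) = {s2, s3, s4, s5, s6, s7}, add states in Sat(error) with every successor in Z. Already a fixed point.
Sat(A[error U done]) = {s2, s3, s4, s5, s6, s7}
s4 ∈ Sat(A[error U done]) = {s2, s3, s4, s5, s6, s7}, so the formula holds at s4.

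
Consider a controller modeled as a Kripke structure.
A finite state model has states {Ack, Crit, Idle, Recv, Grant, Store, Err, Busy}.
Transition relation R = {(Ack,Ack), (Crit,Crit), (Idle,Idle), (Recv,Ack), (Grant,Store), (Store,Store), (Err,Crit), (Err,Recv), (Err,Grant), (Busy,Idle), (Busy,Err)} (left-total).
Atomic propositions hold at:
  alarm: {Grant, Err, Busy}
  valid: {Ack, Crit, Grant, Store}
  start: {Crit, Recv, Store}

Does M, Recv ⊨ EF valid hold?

EF valid: least fixpoint, start Z0 = {Ack, Crit, Grant, Store}, add states with some successor in Z. Z1 = {Ack, Crit, Recv, Grant, Store, Err}; Z2 = {Ack, Crit, Recv, Grant, Store, Err, Busy}; fixed.
Sat(EF valid) = {Ack, Crit, Recv, Grant, Store, Err, Busy}
Recv ∈ Sat(EF valid) = {Ack, Crit, Recv, Grant, Store, Err, Busy}, so the formula holds at Recv.

Yes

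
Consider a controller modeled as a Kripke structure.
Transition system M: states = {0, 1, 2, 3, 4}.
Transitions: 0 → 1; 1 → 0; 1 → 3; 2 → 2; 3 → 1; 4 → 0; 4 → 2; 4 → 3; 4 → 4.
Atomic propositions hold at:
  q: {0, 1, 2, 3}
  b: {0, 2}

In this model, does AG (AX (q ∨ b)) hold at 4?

Sat(q ∨ b) = {0, 1, 2, 3}
Sat(AX (q ∨ b)) = {s : every successor in {0, 1, 2, 3}} = {0, 1, 2, 3}
AG (AX (q ∨ b)): greatest fixpoint, start Z0 = {0, 1, 2, 3}, keep only states in Sat with every successor in Z. Already a fixed point.
Sat(AG (AX (q ∨ b))) = {0, 1, 2, 3}
4 ∉ Sat(AG (AX (q ∨ b))) = {0, 1, 2, 3}, so the formula does not hold at 4.

No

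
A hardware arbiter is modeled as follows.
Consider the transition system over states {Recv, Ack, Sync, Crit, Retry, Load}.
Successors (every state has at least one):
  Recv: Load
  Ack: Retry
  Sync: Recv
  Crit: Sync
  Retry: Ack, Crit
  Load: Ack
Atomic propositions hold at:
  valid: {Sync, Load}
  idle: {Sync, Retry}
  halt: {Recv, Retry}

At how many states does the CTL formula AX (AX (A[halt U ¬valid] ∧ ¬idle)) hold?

3

Sat(¬valid) = {Recv, Ack, Crit, Retry}
A[halt U ¬valid]: least fixpoint, start Z0 = Sat(¬valid) = {Recv, Ack, Crit, Retry}, add states in Sat(halt) with every successor in Z. Already a fixed point.
Sat(A[halt U ¬valid]) = {Recv, Ack, Crit, Retry}
Sat(¬idle) = {Recv, Ack, Crit, Load}
Sat(A[halt U ¬valid] ∧ ¬idle) = {Recv, Ack, Crit}
Sat(AX (A[halt U ¬valid] ∧ ¬idle)) = {s : every successor in {Recv, Ack, Crit}} = {Sync, Retry, Load}
Sat(AX (AX (A[halt U ¬valid] ∧ ¬idle))) = {s : every successor in {Sync, Retry, Load}} = {Recv, Ack, Crit}
|Sat(AX (AX (A[halt U ¬valid] ∧ ¬idle)))| = |{Recv, Ack, Crit}| = 3.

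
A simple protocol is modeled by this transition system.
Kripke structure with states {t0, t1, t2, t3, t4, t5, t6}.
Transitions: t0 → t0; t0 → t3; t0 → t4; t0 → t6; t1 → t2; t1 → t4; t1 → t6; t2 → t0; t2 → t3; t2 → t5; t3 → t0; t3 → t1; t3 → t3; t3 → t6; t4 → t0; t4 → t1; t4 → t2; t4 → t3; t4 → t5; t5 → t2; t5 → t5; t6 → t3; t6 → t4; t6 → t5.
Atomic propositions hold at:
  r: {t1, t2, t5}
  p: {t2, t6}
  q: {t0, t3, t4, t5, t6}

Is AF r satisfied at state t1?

AF r: least fixpoint, start Z0 = {t1, t2, t5}, add states with every successor in Z. Already a fixed point.
Sat(AF r) = {t1, t2, t5}
t1 ∈ Sat(AF r) = {t1, t2, t5}, so the formula holds at t1.

Yes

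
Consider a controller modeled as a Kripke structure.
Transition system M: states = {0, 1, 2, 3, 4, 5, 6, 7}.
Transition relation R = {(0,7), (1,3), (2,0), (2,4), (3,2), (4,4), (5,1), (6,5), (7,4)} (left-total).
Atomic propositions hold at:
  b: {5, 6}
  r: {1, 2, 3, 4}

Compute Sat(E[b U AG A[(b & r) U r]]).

Sat(b & r) = ∅
A[(b & r) U r]: least fixpoint, start Z0 = Sat(r) = {1, 2, 3, 4}, add states in Sat(b & r) with every successor in Z. Already a fixed point.
Sat(A[(b & r) U r]) = {1, 2, 3, 4}
AG A[(b & r) U r]: greatest fixpoint, start Z0 = {1, 2, 3, 4}, keep only states in Sat with every successor in Z. Z1 = {1, 3, 4}; Z2 = {1, 4}; Z3 = {4}; fixed.
Sat(AG A[(b & r) U r]) = {4}
E[b U AG A[(b & r) U r]]: least fixpoint, start Z0 = Sat(AG A[(b & r) U r]) = {4}, add states in Sat(b) with some successor in Z. Already a fixed point.
Sat(E[b U AG A[(b & r) U r]]) = {4}

{4}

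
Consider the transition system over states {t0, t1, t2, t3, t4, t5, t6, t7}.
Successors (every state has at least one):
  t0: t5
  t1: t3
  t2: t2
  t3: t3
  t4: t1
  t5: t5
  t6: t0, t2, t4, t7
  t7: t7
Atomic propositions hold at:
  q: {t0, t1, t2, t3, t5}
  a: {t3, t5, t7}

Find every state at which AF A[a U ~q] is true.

{t4, t6, t7}

Sat(~q) = {t4, t6, t7}
A[a U ~q]: least fixpoint, start Z0 = Sat(~q) = {t4, t6, t7}, add states in Sat(a) with every successor in Z. Already a fixed point.
Sat(A[a U ~q]) = {t4, t6, t7}
AF A[a U ~q]: least fixpoint, start Z0 = {t4, t6, t7}, add states with every successor in Z. Already a fixed point.
Sat(AF A[a U ~q]) = {t4, t6, t7}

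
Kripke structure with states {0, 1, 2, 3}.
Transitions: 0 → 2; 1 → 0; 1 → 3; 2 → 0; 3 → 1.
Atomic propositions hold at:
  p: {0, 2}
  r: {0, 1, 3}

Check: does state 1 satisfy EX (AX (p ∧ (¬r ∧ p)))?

Yes

Sat(¬r) = {2}
Sat(¬r ∧ p) = {2}
Sat(p ∧ (¬r ∧ p)) = {2}
Sat(AX (p ∧ (¬r ∧ p))) = {s : every successor in {2}} = {0}
Sat(EX (AX (p ∧ (¬r ∧ p)))) = {s : some successor in {0}} = {1, 2}
1 ∈ Sat(EX (AX (p ∧ (¬r ∧ p)))) = {1, 2}, so the formula holds at 1.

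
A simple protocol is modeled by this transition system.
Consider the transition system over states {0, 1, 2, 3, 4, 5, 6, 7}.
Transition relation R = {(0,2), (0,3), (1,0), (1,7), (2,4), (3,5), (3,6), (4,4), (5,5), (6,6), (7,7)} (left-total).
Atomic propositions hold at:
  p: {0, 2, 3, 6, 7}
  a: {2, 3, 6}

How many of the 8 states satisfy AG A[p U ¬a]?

4

Sat(¬a) = {0, 1, 4, 5, 7}
A[p U ¬a]: least fixpoint, start Z0 = Sat(¬a) = {0, 1, 4, 5, 7}, add states in Sat(p) with every successor in Z. Z1 = {0, 1, 2, 4, 5, 7}; fixed.
Sat(A[p U ¬a]) = {0, 1, 2, 4, 5, 7}
AG A[p U ¬a]: greatest fixpoint, start Z0 = {0, 1, 2, 4, 5, 7}, keep only states in Sat with every successor in Z. Z1 = {1, 2, 4, 5, 7}; Z2 = {2, 4, 5, 7}; fixed.
Sat(AG A[p U ¬a]) = {2, 4, 5, 7}
|Sat(AG A[p U ¬a])| = |{2, 4, 5, 7}| = 4.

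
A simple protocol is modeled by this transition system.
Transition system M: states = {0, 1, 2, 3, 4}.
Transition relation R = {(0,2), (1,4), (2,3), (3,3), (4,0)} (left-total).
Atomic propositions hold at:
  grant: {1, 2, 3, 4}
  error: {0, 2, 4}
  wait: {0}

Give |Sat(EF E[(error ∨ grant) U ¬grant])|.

Sat(error ∨ grant) = {0, 1, 2, 3, 4}
Sat(¬grant) = {0}
E[(error ∨ grant) U ¬grant]: least fixpoint, start Z0 = Sat(¬grant) = {0}, add states in Sat(error ∨ grant) with some successor in Z. Z1 = {0, 4}; Z2 = {0, 1, 4}; fixed.
Sat(E[(error ∨ grant) U ¬grant]) = {0, 1, 4}
EF E[(error ∨ grant) U ¬grant]: least fixpoint, start Z0 = {0, 1, 4}, add states with some successor in Z. Already a fixed point.
Sat(EF E[(error ∨ grant) U ¬grant]) = {0, 1, 4}
|Sat(EF E[(error ∨ grant) U ¬grant])| = |{0, 1, 4}| = 3.

3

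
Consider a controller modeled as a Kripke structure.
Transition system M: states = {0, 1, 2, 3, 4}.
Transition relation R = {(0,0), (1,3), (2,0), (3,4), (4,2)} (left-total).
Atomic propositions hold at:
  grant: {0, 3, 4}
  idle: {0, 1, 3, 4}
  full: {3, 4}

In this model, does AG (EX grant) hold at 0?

Yes

Sat(EX grant) = {s : some successor in {0, 3, 4}} = {0, 1, 2, 3}
AG (EX grant): greatest fixpoint, start Z0 = {0, 1, 2, 3}, keep only states in Sat with every successor in Z. Z1 = {0, 1, 2}; Z2 = {0, 2}; fixed.
Sat(AG (EX grant)) = {0, 2}
0 ∈ Sat(AG (EX grant)) = {0, 2}, so the formula holds at 0.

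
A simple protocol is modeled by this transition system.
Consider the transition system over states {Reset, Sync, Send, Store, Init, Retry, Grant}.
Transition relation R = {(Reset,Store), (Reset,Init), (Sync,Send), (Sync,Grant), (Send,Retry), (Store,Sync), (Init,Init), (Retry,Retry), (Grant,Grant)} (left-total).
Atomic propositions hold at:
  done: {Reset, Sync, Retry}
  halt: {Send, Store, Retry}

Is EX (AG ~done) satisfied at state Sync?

Sat(~done) = {Send, Store, Init, Grant}
AG ~done: greatest fixpoint, start Z0 = {Send, Store, Init, Grant}, keep only states in Sat with every successor in Z. Z1 = {Init, Grant}; fixed.
Sat(AG ~done) = {Init, Grant}
Sat(EX (AG ~done)) = {s : some successor in {Init, Grant}} = {Reset, Sync, Init, Grant}
Sync ∈ Sat(EX (AG ~done)) = {Reset, Sync, Init, Grant}, so the formula holds at Sync.

Yes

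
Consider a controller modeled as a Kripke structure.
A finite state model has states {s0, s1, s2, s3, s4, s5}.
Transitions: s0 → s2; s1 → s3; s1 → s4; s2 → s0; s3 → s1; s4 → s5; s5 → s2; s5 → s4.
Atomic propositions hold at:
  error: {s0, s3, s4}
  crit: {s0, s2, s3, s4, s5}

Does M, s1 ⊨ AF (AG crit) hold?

AG crit: greatest fixpoint, start Z0 = {s0, s2, s3, s4, s5}, keep only states in Sat with every successor in Z. Z1 = {s0, s2, s4, s5}; fixed.
Sat(AG crit) = {s0, s2, s4, s5}
AF (AG crit): least fixpoint, start Z0 = {s0, s2, s4, s5}, add states with every successor in Z. Already a fixed point.
Sat(AF (AG crit)) = {s0, s2, s4, s5}
s1 ∉ Sat(AF (AG crit)) = {s0, s2, s4, s5}, so the formula does not hold at s1.

No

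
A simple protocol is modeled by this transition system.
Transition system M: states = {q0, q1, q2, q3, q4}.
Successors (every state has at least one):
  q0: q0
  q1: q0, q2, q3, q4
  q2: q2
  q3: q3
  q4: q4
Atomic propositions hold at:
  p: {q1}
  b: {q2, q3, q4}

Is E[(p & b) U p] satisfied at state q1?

Sat(p & b) = ∅
E[(p & b) U p]: least fixpoint, start Z0 = Sat(p) = {q1}, add states in Sat(p & b) with some successor in Z. Already a fixed point.
Sat(E[(p & b) U p]) = {q1}
q1 ∈ Sat(E[(p & b) U p]) = {q1}, so the formula holds at q1.

Yes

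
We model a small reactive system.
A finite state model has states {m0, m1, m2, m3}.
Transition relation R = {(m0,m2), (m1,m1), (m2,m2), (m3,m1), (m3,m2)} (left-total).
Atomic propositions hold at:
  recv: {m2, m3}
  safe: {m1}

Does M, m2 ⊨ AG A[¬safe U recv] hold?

Yes

Sat(¬safe) = {m0, m2, m3}
A[¬safe U recv]: least fixpoint, start Z0 = Sat(recv) = {m2, m3}, add states in Sat(¬safe) with every successor in Z. Z1 = {m0, m2, m3}; fixed.
Sat(A[¬safe U recv]) = {m0, m2, m3}
AG A[¬safe U recv]: greatest fixpoint, start Z0 = {m0, m2, m3}, keep only states in Sat with every successor in Z. Z1 = {m0, m2}; fixed.
Sat(AG A[¬safe U recv]) = {m0, m2}
m2 ∈ Sat(AG A[¬safe U recv]) = {m0, m2}, so the formula holds at m2.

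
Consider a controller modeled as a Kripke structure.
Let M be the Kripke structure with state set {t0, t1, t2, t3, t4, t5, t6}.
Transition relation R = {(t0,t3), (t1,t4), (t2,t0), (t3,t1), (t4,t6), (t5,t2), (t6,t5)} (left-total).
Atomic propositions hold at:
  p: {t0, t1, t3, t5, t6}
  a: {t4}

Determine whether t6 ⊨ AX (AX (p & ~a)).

No

Sat(~a) = {t0, t1, t2, t3, t5, t6}
Sat(p & ~a) = {t0, t1, t3, t5, t6}
Sat(AX (p & ~a)) = {s : every successor in {t0, t1, t3, t5, t6}} = {t0, t2, t3, t4, t6}
Sat(AX (AX (p & ~a))) = {s : every successor in {t0, t2, t3, t4, t6}} = {t0, t1, t2, t4, t5}
t6 ∉ Sat(AX (AX (p & ~a))) = {t0, t1, t2, t4, t5}, so the formula does not hold at t6.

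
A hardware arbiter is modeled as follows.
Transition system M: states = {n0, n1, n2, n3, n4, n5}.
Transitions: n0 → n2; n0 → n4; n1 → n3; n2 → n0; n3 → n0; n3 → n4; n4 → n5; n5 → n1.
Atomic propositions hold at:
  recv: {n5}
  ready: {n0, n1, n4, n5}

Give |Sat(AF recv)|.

2

AF recv: least fixpoint, start Z0 = {n5}, add states with every successor in Z. Z1 = {n4, n5}; fixed.
Sat(AF recv) = {n4, n5}
|Sat(AF recv)| = |{n4, n5}| = 2.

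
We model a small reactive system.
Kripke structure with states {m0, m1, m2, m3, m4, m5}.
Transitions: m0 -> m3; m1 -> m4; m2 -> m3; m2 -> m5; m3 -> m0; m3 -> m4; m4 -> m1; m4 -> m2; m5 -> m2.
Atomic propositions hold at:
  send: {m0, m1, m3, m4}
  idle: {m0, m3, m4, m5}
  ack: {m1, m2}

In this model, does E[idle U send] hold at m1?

E[idle U send]: least fixpoint, start Z0 = Sat(send) = {m0, m1, m3, m4}, add states in Sat(idle) with some successor in Z. Already a fixed point.
Sat(E[idle U send]) = {m0, m1, m3, m4}
m1 ∈ Sat(E[idle U send]) = {m0, m1, m3, m4}, so the formula holds at m1.

Yes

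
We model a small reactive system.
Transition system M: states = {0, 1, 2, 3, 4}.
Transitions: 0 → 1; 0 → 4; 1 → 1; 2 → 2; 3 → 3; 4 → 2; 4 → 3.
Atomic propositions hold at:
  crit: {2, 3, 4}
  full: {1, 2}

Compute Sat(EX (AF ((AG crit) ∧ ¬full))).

AG crit: greatest fixpoint, start Z0 = {2, 3, 4}, keep only states in Sat with every successor in Z. Already a fixed point.
Sat(AG crit) = {2, 3, 4}
Sat(¬full) = {0, 3, 4}
Sat((AG crit) ∧ ¬full) = {3, 4}
AF ((AG crit) ∧ ¬full): least fixpoint, start Z0 = {3, 4}, add states with every successor in Z. Already a fixed point.
Sat(AF ((AG crit) ∧ ¬full)) = {3, 4}
Sat(EX (AF ((AG crit) ∧ ¬full))) = {s : some successor in {3, 4}} = {0, 3, 4}

{0, 3, 4}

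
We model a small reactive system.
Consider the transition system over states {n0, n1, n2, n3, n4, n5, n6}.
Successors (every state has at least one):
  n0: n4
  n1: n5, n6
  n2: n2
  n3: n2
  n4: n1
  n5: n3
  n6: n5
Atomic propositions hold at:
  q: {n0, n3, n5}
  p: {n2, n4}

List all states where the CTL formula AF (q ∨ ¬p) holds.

Sat(¬p) = {n0, n1, n3, n5, n6}
Sat(q ∨ ¬p) = {n0, n1, n3, n5, n6}
AF (q ∨ ¬p): least fixpoint, start Z0 = {n0, n1, n3, n5, n6}, add states with every successor in Z. Z1 = {n0, n1, n3, n4, n5, n6}; fixed.
Sat(AF (q ∨ ¬p)) = {n0, n1, n3, n4, n5, n6}

{n0, n1, n3, n4, n5, n6}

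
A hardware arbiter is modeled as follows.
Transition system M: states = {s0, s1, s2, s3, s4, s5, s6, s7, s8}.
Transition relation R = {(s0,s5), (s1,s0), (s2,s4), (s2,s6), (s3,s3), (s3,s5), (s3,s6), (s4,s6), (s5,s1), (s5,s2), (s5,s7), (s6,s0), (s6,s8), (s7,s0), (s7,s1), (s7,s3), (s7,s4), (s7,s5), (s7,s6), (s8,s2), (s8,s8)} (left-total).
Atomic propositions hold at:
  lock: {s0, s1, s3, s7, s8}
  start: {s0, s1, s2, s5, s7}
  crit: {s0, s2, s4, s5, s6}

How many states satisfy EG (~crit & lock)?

3

Sat(~crit) = {s1, s3, s7, s8}
Sat(~crit & lock) = {s1, s3, s7, s8}
EG (~crit & lock): greatest fixpoint, start Z0 = {s1, s3, s7, s8}, keep only states in Sat with some successor in Z. Z1 = {s3, s7, s8}; fixed.
Sat(EG (~crit & lock)) = {s3, s7, s8}
|Sat(EG (~crit & lock))| = |{s3, s7, s8}| = 3.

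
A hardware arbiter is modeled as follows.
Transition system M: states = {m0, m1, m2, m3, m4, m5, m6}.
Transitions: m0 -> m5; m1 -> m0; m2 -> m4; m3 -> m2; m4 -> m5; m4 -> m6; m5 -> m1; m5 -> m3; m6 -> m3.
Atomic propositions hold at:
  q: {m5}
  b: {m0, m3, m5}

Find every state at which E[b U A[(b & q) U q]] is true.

Sat(b & q) = {m5}
A[(b & q) U q]: least fixpoint, start Z0 = Sat(q) = {m5}, add states in Sat(b & q) with every successor in Z. Already a fixed point.
Sat(A[(b & q) U q]) = {m5}
E[b U A[(b & q) U q]]: least fixpoint, start Z0 = Sat(A[(b & q) U q]) = {m5}, add states in Sat(b) with some successor in Z. Z1 = {m0, m5}; fixed.
Sat(E[b U A[(b & q) U q]]) = {m0, m5}

{m0, m5}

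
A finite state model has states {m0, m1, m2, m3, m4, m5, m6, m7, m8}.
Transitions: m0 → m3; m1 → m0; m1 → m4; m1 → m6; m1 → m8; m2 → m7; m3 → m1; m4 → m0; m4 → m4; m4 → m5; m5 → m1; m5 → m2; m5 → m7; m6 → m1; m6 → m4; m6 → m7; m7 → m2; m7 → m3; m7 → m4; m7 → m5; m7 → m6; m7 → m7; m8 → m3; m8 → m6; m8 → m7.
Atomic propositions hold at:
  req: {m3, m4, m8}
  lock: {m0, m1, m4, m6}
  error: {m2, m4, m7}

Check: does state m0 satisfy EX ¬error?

Sat(¬error) = {m0, m1, m3, m5, m6, m8}
Sat(EX ¬error) = {s : some successor in {m0, m1, m3, m5, m6, m8}} = {m0, m1, m3, m4, m5, m6, m7, m8}
m0 ∈ Sat(EX ¬error) = {m0, m1, m3, m4, m5, m6, m7, m8}, so the formula holds at m0.

Yes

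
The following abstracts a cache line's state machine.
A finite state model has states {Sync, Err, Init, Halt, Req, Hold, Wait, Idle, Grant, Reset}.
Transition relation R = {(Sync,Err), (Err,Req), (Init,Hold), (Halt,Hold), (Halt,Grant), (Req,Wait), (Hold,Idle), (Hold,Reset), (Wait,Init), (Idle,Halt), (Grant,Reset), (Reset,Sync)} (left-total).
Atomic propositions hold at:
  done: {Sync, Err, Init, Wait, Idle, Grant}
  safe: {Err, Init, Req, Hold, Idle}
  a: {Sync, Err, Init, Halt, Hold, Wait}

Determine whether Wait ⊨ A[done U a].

A[done U a]: least fixpoint, start Z0 = Sat(a) = {Sync, Err, Init, Halt, Hold, Wait}, add states in Sat(done) with every successor in Z. Z1 = {Sync, Err, Init, Halt, Hold, Wait, Idle}; fixed.
Sat(A[done U a]) = {Sync, Err, Init, Halt, Hold, Wait, Idle}
Wait ∈ Sat(A[done U a]) = {Sync, Err, Init, Halt, Hold, Wait, Idle}, so the formula holds at Wait.

Yes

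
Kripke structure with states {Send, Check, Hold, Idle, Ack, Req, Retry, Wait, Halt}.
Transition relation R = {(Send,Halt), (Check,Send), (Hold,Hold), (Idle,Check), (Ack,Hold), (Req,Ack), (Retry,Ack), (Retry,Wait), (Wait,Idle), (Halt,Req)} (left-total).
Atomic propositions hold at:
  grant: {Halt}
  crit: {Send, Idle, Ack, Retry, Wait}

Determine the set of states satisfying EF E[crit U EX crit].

Sat(EX crit) = {s : some successor in {Send, Idle, Ack, Retry, Wait}} = {Check, Req, Retry, Wait}
E[crit U EX crit]: least fixpoint, start Z0 = Sat(EX crit) = {Check, Req, Retry, Wait}, add states in Sat(crit) with some successor in Z. Z1 = {Check, Idle, Req, Retry, Wait}; fixed.
Sat(E[crit U EX crit]) = {Check, Idle, Req, Retry, Wait}
EF E[crit U EX crit]: least fixpoint, start Z0 = {Check, Idle, Req, Retry, Wait}, add states with some successor in Z. Z1 = {Check, Idle, Req, Retry, Wait, Halt}; Z2 = {Send, Check, Idle, Req, Retry, Wait, Halt}; fixed.
Sat(EF E[crit U EX crit]) = {Send, Check, Idle, Req, Retry, Wait, Halt}

{Send, Check, Idle, Req, Retry, Wait, Halt}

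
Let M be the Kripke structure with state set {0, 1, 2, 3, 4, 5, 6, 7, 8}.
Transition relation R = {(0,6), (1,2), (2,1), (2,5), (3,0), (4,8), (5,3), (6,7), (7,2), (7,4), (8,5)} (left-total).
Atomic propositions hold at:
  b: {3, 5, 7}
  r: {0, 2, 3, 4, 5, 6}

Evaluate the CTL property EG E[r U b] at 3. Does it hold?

Yes

E[r U b]: least fixpoint, start Z0 = Sat(b) = {3, 5, 7}, add states in Sat(r) with some successor in Z. Z1 = {2, 3, 5, 6, 7}; Z2 = {0, 2, 3, 5, 6, 7}; fixed.
Sat(E[r U b]) = {0, 2, 3, 5, 6, 7}
EG E[r U b]: greatest fixpoint, start Z0 = {0, 2, 3, 5, 6, 7}, keep only states in Sat with some successor in Z. Already a fixed point.
Sat(EG E[r U b]) = {0, 2, 3, 5, 6, 7}
3 ∈ Sat(EG E[r U b]) = {0, 2, 3, 5, 6, 7}, so the formula holds at 3.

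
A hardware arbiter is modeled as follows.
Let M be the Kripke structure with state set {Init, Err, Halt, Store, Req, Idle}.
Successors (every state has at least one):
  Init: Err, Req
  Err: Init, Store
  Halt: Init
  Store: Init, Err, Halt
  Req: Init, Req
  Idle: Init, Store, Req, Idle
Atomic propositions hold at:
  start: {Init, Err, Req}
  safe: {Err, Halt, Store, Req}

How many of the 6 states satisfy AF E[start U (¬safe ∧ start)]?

5

Sat(¬safe) = {Init, Idle}
Sat(¬safe ∧ start) = {Init}
E[start U (¬safe ∧ start)]: least fixpoint, start Z0 = Sat((¬safe ∧ start)) = {Init}, add states in Sat(start) with some successor in Z. Z1 = {Init, Err, Req}; fixed.
Sat(E[start U (¬safe ∧ start)]) = {Init, Err, Req}
AF E[start U (¬safe ∧ start)]: least fixpoint, start Z0 = {Init, Err, Req}, add states with every successor in Z. Z1 = {Init, Err, Halt, Req}; Z2 = {Init, Err, Halt, Store, Req}; fixed.
Sat(AF E[start U (¬safe ∧ start)]) = {Init, Err, Halt, Store, Req}
|Sat(AF E[start U (¬safe ∧ start)])| = |{Init, Err, Halt, Store, Req}| = 5.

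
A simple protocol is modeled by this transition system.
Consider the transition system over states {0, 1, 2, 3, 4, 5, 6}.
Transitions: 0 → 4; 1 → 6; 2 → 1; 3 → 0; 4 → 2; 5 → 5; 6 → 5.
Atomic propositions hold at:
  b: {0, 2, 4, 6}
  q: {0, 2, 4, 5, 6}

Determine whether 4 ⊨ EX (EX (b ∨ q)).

Sat(b ∨ q) = {0, 2, 4, 5, 6}
Sat(EX (b ∨ q)) = {s : some successor in {0, 2, 4, 5, 6}} = {0, 1, 3, 4, 5, 6}
Sat(EX (EX (b ∨ q))) = {s : some successor in {0, 1, 3, 4, 5, 6}} = {0, 1, 2, 3, 5, 6}
4 ∉ Sat(EX (EX (b ∨ q))) = {0, 1, 2, 3, 5, 6}, so the formula does not hold at 4.

No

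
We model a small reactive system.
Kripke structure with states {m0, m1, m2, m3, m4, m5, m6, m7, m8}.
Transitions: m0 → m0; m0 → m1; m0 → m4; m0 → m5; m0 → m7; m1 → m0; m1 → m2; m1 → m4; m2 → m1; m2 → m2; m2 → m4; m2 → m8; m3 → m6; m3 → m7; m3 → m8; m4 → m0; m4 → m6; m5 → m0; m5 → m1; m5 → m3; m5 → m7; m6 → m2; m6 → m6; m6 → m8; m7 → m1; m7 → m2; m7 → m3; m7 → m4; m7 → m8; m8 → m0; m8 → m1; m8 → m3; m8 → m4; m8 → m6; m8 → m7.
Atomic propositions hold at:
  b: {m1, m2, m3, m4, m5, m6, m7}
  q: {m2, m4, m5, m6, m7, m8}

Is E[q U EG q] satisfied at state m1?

No

EG q: greatest fixpoint, start Z0 = {m2, m4, m5, m6, m7, m8}, keep only states in Sat with some successor in Z. Already a fixed point.
Sat(EG q) = {m2, m4, m5, m6, m7, m8}
E[q U EG q]: least fixpoint, start Z0 = Sat(EG q) = {m2, m4, m5, m6, m7, m8}, add states in Sat(q) with some successor in Z. Already a fixed point.
Sat(E[q U EG q]) = {m2, m4, m5, m6, m7, m8}
m1 ∉ Sat(E[q U EG q]) = {m2, m4, m5, m6, m7, m8}, so the formula does not hold at m1.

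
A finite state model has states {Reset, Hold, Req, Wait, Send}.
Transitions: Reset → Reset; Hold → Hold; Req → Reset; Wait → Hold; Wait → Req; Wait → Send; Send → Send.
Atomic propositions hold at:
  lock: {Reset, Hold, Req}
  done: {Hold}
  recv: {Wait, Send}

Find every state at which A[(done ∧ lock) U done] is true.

{Hold}

Sat(done ∧ lock) = {Hold}
A[(done ∧ lock) U done]: least fixpoint, start Z0 = Sat(done) = {Hold}, add states in Sat(done ∧ lock) with every successor in Z. Already a fixed point.
Sat(A[(done ∧ lock) U done]) = {Hold}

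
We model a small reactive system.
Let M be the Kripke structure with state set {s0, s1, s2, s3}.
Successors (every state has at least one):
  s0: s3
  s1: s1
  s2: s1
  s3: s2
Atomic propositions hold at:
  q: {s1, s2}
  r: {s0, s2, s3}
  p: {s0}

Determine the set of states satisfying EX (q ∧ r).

{s3}

Sat(q ∧ r) = {s2}
Sat(EX (q ∧ r)) = {s : some successor in {s2}} = {s3}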